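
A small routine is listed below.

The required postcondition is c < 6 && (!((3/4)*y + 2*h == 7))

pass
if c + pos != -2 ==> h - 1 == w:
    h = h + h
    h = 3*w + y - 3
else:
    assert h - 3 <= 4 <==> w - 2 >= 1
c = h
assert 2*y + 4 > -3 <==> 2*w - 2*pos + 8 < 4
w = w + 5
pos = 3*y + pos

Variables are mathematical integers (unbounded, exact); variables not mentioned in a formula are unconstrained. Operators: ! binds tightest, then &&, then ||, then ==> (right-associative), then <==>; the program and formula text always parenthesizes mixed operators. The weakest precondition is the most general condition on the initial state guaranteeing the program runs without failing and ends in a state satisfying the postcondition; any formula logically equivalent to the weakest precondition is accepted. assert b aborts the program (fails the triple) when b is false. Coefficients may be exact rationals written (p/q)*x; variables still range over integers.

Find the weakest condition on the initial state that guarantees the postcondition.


Working backward. After the program, the postcondition c < 6 && (!((3/4)*y + 2*h == 7)) must hold; in canonical form it is c < 6 && (!(2*h + (3/4)*y == 7)).
Before pos := 3*y + pos: c < 6 && (!(2*h + (3/4)*y == 7))
Before w := w + 5: c < 6 && (!(2*h + (3/4)*y == 7))
Before assert 2*y + 4 > -3 <==> 2*w - 2*pos + 8 < 4: (2*y > -7 <==> 2*w < 2*pos - 4) && c < 6 && (!(2*h + (3/4)*y == 7))
Before c := h: (2*y > -7 <==> 2*w < 2*pos - 4) && h < 6 && (!(2*h + (3/4)*y == 7))
Then branch requires (2*y > -7 <==> 2*w < 2*pos - 4) && 3*w + y < 9 && (!(6*w + (11/4)*y == 13)); else branch requires (h <= 7 <==> w >= 3) && (2*y > -7 <==> 2*w < 2*pos - 4) && h < 6 && (!(2*h + (3/4)*y == 7)).
Before the if: ((c + pos != -2 ==> h == w + 1) ==> ((2*y > -7 <==> 2*w < 2*pos - 4) && 3*w + y < 9 && (!(6*w + (11/4)*y == 13)))) && ((!(c + pos != -2 ==> h == w + 1)) ==> ((h <= 7 <==> w >= 3) && (2*y > -7 <==> 2*w < 2*pos - 4) && h < 6 && (!(2*h + (3/4)*y == 7))))
Before skip: ((c + pos != -2 ==> h == w + 1) ==> ((2*y > -7 <==> 2*w < 2*pos - 4) && 3*w + y < 9 && (!(6*w + (11/4)*y == 13)))) && ((!(c + pos != -2 ==> h == w + 1)) ==> ((h <= 7 <==> w >= 3) && (2*y > -7 <==> 2*w < 2*pos - 4) && h < 6 && (!(2*h + (3/4)*y == 7))))
Answer: WP = ((c + pos != -2 ==> h == w + 1) ==> ((2*y > -7 <==> 2*w < 2*pos - 4) && 3*w + y < 9 && (!(6*w + (11/4)*y == 13)))) && ((!(c + pos != -2 ==> h == w + 1)) ==> ((h <= 7 <==> w >= 3) && (2*y > -7 <==> 2*w < 2*pos - 4) && h < 6 && (!(2*h + (3/4)*y == 7))))


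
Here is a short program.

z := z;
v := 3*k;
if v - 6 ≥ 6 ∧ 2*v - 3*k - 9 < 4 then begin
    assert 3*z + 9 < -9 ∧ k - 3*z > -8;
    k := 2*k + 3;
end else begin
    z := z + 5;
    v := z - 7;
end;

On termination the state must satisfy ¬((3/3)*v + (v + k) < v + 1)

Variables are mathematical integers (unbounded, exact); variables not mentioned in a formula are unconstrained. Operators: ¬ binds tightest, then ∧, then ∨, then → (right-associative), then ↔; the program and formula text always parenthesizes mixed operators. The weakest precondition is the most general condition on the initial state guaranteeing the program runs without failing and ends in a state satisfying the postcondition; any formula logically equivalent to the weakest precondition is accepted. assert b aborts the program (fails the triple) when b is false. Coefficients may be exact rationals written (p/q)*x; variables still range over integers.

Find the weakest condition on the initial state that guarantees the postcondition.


Working backward. After the program, the postcondition ¬((3/3)*v + (v + k) < v + 1) must hold; in canonical form it is ¬(k + v < 1).
Then branch requires 3*z < -18 ∧ k > 3*z - 8 ∧ (¬(2*k + v < -2)); else branch requires ¬(k + z < 3).
Before the if: ((v ≥ 12 ∧ 2*v < 3*k + 13) → (3*z < -18 ∧ k > 3*z - 8 ∧ (¬(2*k + v < -2)))) ∧ ((¬(v ≥ 12 ∧ 2*v < 3*k + 13)) → (¬(k + z < 3)))
Before v := 3*k: ((3*k ≥ 12 ∧ 3*k < 13) → (3*z < -18 ∧ k > 3*z - 8 ∧ (¬(5*k < -2)))) ∧ ((¬(3*k ≥ 12 ∧ 3*k < 13)) → (¬(k + z < 3)))
Before z := z: ((3*k ≥ 12 ∧ 3*k < 13) → (3*z < -18 ∧ k > 3*z - 8 ∧ (¬(5*k < -2)))) ∧ ((¬(3*k ≥ 12 ∧ 3*k < 13)) → (¬(k + z < 3)))
Answer: WP = ((3*k ≥ 12 ∧ 3*k < 13) → (3*z < -18 ∧ k > 3*z - 8 ∧ (¬(5*k < -2)))) ∧ ((¬(3*k ≥ 12 ∧ 3*k < 13)) → (¬(k + z < 3)))


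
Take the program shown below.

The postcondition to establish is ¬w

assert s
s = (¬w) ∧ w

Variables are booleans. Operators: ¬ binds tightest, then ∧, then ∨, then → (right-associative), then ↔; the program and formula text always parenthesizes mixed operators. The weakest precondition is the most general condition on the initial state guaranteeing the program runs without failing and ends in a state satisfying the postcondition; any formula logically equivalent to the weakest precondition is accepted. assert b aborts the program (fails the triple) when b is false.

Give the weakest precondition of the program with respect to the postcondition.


Working backward. After the program, ¬w must hold.
Before s := (¬w) ∧ w: ¬w
Before assert s: s ∧ (¬w)
Answer: WP = s ∧ (¬w)


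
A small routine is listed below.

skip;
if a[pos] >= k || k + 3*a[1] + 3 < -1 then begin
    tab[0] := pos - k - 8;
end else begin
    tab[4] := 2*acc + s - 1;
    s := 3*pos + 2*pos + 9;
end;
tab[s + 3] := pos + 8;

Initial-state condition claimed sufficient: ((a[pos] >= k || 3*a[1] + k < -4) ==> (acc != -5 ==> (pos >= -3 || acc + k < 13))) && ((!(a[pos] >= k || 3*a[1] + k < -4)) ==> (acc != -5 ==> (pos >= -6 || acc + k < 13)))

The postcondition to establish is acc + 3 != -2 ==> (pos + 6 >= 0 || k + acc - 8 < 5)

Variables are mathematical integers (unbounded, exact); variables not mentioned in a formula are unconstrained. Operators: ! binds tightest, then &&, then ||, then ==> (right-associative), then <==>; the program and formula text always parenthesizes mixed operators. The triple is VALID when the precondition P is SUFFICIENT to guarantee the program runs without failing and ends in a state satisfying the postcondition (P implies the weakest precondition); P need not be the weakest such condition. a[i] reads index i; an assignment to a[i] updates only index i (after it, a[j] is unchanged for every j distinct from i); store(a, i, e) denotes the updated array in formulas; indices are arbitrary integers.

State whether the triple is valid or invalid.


Working backward. After the program, the postcondition acc + 3 != -2 ==> (pos + 6 >= 0 || k + acc - 8 < 5) must hold; in canonical form it is acc != -5 ==> (pos >= -6 || acc + k < 13).
Before tab[s + 3] := pos + 8: acc != -5 ==> (pos >= -6 || acc + k < 13)
Then branch requires acc != -5 ==> (pos >= -6 || acc + k < 13); else branch requires acc != -5 ==> (pos >= -6 || acc + k < 13).
Before the if: ((a[pos] >= k || 3*a[1] + k < -4) ==> (acc != -5 ==> (pos >= -6 || acc + k < 13))) && ((!(a[pos] >= k || 3*a[1] + k < -4)) ==> (acc != -5 ==> (pos >= -6 || acc + k < 13)))
Before skip: ((a[pos] >= k || 3*a[1] + k < -4) ==> (acc != -5 ==> (pos >= -6 || acc + k < 13))) && ((!(a[pos] >= k || 3*a[1] + k < -4)) ==> (acc != -5 ==> (pos >= -6 || acc + k < 13)))
The weakest precondition is ((a[pos] >= k || 3*a[1] + k < -4) ==> (acc != -5 ==> (pos >= -6 || acc + k < 13))) && ((!(a[pos] >= k || 3*a[1] + k < -4)) ==> (acc != -5 ==> (pos >= -6 || acc + k < 13))).
Check whether ((a[pos] >= k || 3*a[1] + k < -4) ==> (acc != -5 ==> (pos >= -3 || acc + k < 13))) && ((!(a[pos] >= k || 3*a[1] + k < -4)) ==> (acc != -5 ==> (pos >= -6 || acc + k < 13))) implies it.
Every state satisfying the precondition satisfies the weakest precondition: the implication holds.
Answer: valid


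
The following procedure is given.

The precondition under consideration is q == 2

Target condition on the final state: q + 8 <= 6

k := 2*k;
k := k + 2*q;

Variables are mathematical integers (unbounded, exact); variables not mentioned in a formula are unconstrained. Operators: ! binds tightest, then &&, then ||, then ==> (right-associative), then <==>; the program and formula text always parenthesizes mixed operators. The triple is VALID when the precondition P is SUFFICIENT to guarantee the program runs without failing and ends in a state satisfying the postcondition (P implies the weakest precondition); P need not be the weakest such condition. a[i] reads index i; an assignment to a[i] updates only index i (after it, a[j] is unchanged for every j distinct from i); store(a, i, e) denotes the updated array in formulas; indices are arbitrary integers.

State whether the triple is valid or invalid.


Working backward. After the program, the postcondition q + 8 <= 6 must hold; in canonical form it is q <= -2.
Before k := k + 2*q: q <= -2
Before k := 2*k: q <= -2
The weakest precondition is q <= -2.
Check whether q == 2 implies it.
Countermodel: at the initial state q = 2, the precondition holds but the weakest precondition fails.
Answer: invalid


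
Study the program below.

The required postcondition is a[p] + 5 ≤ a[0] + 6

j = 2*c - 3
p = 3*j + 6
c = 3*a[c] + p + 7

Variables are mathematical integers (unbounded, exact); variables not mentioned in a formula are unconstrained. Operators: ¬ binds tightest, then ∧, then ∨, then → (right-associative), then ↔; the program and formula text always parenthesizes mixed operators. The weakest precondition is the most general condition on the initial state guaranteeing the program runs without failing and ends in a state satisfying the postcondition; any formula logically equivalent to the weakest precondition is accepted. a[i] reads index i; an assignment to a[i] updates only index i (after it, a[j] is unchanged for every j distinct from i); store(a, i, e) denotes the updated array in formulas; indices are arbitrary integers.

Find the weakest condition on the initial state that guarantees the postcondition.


Working backward. After the program, the postcondition a[p] + 5 ≤ a[0] + 6 must hold; in canonical form it is a[p] ≤ a[0] + 1.
Before c := 3*a[c] + p + 7: a[p] ≤ a[0] + 1
Before p := 3*j + 6: a[3*j + 6] ≤ a[0] + 1
Before j := 2*c - 3: a[6*c - 3] ≤ a[0] + 1
Answer: WP = a[6*c - 3] ≤ a[0] + 1


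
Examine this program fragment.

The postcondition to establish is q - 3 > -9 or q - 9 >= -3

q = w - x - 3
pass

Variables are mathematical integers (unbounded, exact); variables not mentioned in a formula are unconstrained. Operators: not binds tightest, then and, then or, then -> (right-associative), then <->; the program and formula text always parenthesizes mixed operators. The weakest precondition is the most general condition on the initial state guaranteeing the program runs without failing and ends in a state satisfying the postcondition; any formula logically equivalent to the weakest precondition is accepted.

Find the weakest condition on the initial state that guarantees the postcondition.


Working backward. After the program, the postcondition q - 3 > -9 or q - 9 >= -3 must hold; in canonical form it is q > -6 or q >= 6.
Before skip: q > -6 or q >= 6
Before q := w - x - 3: w > x - 3 or w >= x + 9
Answer: WP = w > x - 3 or w >= x + 9


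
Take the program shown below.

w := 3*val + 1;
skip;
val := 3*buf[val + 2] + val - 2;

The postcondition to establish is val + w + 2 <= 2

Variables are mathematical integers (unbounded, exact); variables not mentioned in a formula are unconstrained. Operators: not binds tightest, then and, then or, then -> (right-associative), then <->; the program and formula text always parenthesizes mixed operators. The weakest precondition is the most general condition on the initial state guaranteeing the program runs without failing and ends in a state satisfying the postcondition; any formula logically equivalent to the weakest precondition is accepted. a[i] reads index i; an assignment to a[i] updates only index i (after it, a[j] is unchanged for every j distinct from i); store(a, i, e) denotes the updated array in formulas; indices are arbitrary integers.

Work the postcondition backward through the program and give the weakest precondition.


Working backward. After the program, the postcondition val + w + 2 <= 2 must hold; in canonical form it is val + w <= 0.
Before val := 3*buf[val + 2] + val - 2: 3*buf[val + 2] + val + w <= 2
Before skip: 3*buf[val + 2] + val + w <= 2
Before w := 3*val + 1: 3*buf[val + 2] + 4*val <= 1
Answer: WP = 3*buf[val + 2] + 4*val <= 1


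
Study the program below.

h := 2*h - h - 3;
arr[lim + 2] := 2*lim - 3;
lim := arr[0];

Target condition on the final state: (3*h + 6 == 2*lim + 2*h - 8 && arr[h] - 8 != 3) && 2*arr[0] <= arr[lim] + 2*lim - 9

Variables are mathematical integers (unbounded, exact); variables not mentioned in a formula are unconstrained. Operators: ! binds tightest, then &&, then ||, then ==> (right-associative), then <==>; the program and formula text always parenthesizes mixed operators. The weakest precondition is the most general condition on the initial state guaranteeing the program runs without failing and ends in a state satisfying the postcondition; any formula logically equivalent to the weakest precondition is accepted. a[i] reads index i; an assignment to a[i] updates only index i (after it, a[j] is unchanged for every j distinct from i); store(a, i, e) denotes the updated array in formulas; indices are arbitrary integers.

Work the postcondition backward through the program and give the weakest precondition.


Working backward. After the program, the postcondition (3*h + 6 == 2*lim + 2*h - 8 && arr[h] - 8 != 3) && 2*arr[0] <= arr[lim] + 2*lim - 9 must hold; in canonical form it is h == 2*lim - 14 && arr[h] != 11 && 2*arr[0] <= arr[lim] + 2*lim - 9.
Before lim := arr[0]: h == 2*arr[0] - 14 && arr[h] != 11 && arr[arr[0]] >= 9
Before arr[lim + 2] := 2*lim - 3: h == 2*store(arr, lim + 2, 2*lim - 3)[0] - 14 && store(arr, lim + 2, 2*lim - 3)[h] != 11 && store(arr, lim + 2, 2*lim - 3)[store(arr, lim + 2, 2*lim - 3)[0]] >= 9
Before h := 2*h - h - 3: h == 2*store(arr, lim + 2, 2*lim - 3)[0] - 11 && store(arr, lim + 2, 2*lim - 3)[h - 3] != 11 && store(arr, lim + 2, 2*lim - 3)[store(arr, lim + 2, 2*lim - 3)[0]] >= 9
Answer: WP = h == 2*store(arr, lim + 2, 2*lim - 3)[0] - 11 && store(arr, lim + 2, 2*lim - 3)[h - 3] != 11 && store(arr, lim + 2, 2*lim - 3)[store(arr, lim + 2, 2*lim - 3)[0]] >= 9


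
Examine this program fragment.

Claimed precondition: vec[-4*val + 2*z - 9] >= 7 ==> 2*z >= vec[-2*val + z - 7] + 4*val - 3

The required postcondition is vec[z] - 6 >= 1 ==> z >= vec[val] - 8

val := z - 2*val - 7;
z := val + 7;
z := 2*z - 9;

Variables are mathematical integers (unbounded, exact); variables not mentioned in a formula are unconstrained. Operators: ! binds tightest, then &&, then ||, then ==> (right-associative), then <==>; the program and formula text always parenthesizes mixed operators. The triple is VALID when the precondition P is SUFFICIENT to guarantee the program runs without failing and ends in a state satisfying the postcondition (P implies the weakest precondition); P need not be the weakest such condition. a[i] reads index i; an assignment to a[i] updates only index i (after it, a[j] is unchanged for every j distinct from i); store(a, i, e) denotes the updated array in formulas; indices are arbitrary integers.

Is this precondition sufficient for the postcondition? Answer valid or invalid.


Working backward. After the program, the postcondition vec[z] - 6 >= 1 ==> z >= vec[val] - 8 must hold; in canonical form it is vec[z] >= 7 ==> z >= vec[val] - 8.
Before z := 2*z - 9: vec[2*z - 9] >= 7 ==> 2*z >= vec[val] + 1
Before z := val + 7: vec[2*val + 5] >= 7 ==> 2*val >= vec[val] - 13
Before val := z - 2*val - 7: vec[-4*val + 2*z - 9] >= 7 ==> 2*z >= vec[-2*val + z - 7] + 4*val + 1
The weakest precondition is vec[-4*val + 2*z - 9] >= 7 ==> 2*z >= vec[-2*val + z - 7] + 4*val + 1.
Check whether vec[-4*val + 2*z - 9] >= 7 ==> 2*z >= vec[-2*val + z - 7] + 4*val - 3 implies it.
Countermodel: at the initial state val = 0, vec = {[-9] = 7, [-7] = 0, elsewhere 0}, z = 0, the precondition holds but the weakest precondition fails.
Answer: invalid


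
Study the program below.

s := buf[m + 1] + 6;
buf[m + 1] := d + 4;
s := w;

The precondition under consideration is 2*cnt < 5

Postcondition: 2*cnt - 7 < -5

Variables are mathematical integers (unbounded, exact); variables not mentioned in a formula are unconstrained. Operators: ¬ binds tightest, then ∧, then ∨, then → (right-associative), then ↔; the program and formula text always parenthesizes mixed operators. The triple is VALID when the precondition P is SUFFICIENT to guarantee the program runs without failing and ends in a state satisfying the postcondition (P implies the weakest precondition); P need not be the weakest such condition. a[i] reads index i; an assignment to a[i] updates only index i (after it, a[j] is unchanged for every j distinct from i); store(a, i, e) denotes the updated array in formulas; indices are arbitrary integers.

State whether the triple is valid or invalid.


Working backward. After the program, the postcondition 2*cnt - 7 < -5 must hold; in canonical form it is 2*cnt < 2.
Before s := w: 2*cnt < 2
Before buf[m + 1] := d + 4: 2*cnt < 2
Before s := buf[m + 1] + 6: 2*cnt < 2
The weakest precondition is 2*cnt < 2.
Check whether 2*cnt < 5 implies it.
Countermodel: at the initial state cnt = 1, the precondition holds but the weakest precondition fails.
Answer: invalid


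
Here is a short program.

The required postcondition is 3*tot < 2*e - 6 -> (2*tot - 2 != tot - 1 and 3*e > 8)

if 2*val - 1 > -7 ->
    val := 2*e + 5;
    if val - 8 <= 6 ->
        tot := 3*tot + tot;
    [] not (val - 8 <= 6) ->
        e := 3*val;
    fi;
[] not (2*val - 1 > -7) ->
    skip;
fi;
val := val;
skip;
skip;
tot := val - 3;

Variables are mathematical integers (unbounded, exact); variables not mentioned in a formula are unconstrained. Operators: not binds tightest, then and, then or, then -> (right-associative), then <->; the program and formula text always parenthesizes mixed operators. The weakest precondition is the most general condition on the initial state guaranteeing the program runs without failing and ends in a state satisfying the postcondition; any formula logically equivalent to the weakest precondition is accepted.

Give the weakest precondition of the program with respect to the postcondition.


Working backward. After the program, the postcondition 3*tot < 2*e - 6 -> (2*tot - 2 != tot - 1 and 3*e > 8) must hold; in canonical form it is 3*tot < 2*e - 6 -> (tot != 1 and 3*e > 8).
Before tot := val - 3: 3*val < 2*e + 3 -> (val != 4 and 3*e > 8)
Before skip: 3*val < 2*e + 3 -> (val != 4 and 3*e > 8)
Before skip: 3*val < 2*e + 3 -> (val != 4 and 3*e > 8)
Before val := val: 3*val < 2*e + 3 -> (val != 4 and 3*e > 8)
Then branch requires (2*e <= 9 -> (4*e < -12 -> (2*e != -1 and 3*e > 8))) and ((not (2*e <= 9)) -> (6*e > -18 -> (2*e != -1 and 18*e > -37))); else branch requires 3*val < 2*e + 3 -> (val != 4 and 3*e > 8).
Before the if: (2*val > -6 -> ((2*e <= 9 -> (4*e < -12 -> (2*e != -1 and 3*e > 8))) and ((not (2*e <= 9)) -> (6*e > -18 -> (2*e != -1 and 18*e > -37))))) and ((not (2*val > -6)) -> (3*val < 2*e + 3 -> (val != 4 and 3*e > 8)))
Answer: WP = (2*val > -6 -> ((2*e <= 9 -> (4*e < -12 -> (2*e != -1 and 3*e > 8))) and ((not (2*e <= 9)) -> (6*e > -18 -> (2*e != -1 and 18*e > -37))))) and ((not (2*val > -6)) -> (3*val < 2*e + 3 -> (val != 4 and 3*e > 8)))


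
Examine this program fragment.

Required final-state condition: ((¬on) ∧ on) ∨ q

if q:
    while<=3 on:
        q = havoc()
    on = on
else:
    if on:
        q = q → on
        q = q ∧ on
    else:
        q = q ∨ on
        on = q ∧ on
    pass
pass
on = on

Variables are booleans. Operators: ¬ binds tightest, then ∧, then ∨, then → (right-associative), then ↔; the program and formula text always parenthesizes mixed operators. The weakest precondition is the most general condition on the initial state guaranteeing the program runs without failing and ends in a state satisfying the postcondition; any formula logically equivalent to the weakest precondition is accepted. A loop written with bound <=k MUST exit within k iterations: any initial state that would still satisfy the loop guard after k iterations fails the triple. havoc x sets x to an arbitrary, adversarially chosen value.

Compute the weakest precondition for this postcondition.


Working backward. After the program, the postcondition ((¬on) ∧ on) ∨ q must hold; in canonical form it is q.
Before on := on: q
Before skip: q
Then branch requires (¬on) ∧ ((¬on) → q); else branch requires (on → ((q → on) ∧ on)) ∧ ((¬on) → (q ∨ on)).
Before the if: (q → ((¬on) ∧ ((¬on) → q))) ∧ ((¬q) → ((on → ((q → on) ∧ on)) ∧ ((¬on) → (q ∨ on))))
Answer: WP = (q → ((¬on) ∧ ((¬on) → q))) ∧ ((¬q) → ((on → ((q → on) ∧ on)) ∧ ((¬on) → (q ∨ on))))


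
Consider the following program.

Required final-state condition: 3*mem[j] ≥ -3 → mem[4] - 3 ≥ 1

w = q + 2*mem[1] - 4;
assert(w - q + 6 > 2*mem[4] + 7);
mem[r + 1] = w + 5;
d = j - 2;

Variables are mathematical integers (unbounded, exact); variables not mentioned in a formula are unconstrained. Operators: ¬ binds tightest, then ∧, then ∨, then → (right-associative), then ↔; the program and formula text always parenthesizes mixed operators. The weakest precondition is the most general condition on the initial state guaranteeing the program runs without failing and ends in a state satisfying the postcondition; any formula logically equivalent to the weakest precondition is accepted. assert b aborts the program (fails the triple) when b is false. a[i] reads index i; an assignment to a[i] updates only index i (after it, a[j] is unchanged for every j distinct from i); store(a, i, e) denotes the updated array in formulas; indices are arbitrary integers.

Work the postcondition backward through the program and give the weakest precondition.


Working backward. After the program, the postcondition 3*mem[j] ≥ -3 → mem[4] - 3 ≥ 1 must hold; in canonical form it is 3*mem[j] ≥ -3 → mem[4] ≥ 4.
Before d := j - 2: 3*mem[j] ≥ -3 → mem[4] ≥ 4
Before mem[r + 1] := w + 5: 3*store(mem, r + 1, w + 5)[j] ≥ -3 → store(mem, r + 1, w + 5)[4] ≥ 4
Before assert w - q + 6 > 2*mem[4] + 7: w > 2*mem[4] + q + 1 ∧ (3*store(mem, r + 1, w + 5)[j] ≥ -3 → store(mem, r + 1, w + 5)[4] ≥ 4)
Before w := q + 2*mem[1] - 4: 2*mem[1] > 2*mem[4] + 5 ∧ (3*store(mem, r + 1, 2*mem[1] + q + 1)[j] ≥ -3 → store(mem, r + 1, 2*mem[1] + q + 1)[4] ≥ 4)
Answer: WP = 2*mem[1] > 2*mem[4] + 5 ∧ (3*store(mem, r + 1, 2*mem[1] + q + 1)[j] ≥ -3 → store(mem, r + 1, 2*mem[1] + q + 1)[4] ≥ 4)


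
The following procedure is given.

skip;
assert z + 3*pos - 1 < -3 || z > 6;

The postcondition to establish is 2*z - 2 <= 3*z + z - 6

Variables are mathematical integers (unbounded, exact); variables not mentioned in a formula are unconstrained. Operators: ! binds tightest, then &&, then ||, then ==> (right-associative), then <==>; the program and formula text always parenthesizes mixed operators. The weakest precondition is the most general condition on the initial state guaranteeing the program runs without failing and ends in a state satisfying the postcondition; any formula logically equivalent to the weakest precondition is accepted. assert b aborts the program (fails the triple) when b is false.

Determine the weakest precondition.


Working backward. After the program, the postcondition 2*z - 2 <= 3*z + z - 6 must hold; in canonical form it is 2*z >= 4.
Before assert z + 3*pos - 1 < -3 || z > 6: (3*pos + z < -2 || z > 6) && 2*z >= 4
Before skip: (3*pos + z < -2 || z > 6) && 2*z >= 4
Answer: WP = (3*pos + z < -2 || z > 6) && 2*z >= 4


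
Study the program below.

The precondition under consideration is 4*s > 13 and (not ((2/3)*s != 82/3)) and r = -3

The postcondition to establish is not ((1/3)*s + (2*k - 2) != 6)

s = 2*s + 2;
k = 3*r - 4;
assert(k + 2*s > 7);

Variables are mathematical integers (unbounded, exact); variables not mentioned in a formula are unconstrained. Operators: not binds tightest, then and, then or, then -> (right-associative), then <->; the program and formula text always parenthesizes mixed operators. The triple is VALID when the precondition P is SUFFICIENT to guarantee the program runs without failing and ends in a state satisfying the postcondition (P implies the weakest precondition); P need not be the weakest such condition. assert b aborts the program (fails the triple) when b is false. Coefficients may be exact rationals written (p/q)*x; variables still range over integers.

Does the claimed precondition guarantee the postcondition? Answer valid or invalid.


Working backward. After the program, the postcondition not ((1/3)*s + (2*k - 2) != 6) must hold; in canonical form it is not (2*k + (1/3)*s != 8).
Before assert k + 2*s > 7: k + 2*s > 7 and (not (2*k + (1/3)*s != 8))
Before k := 3*r - 4: 3*r + 2*s > 11 and (not (6*r + (1/3)*s != 16))
Before s := 2*s + 2: 3*r + 4*s > 7 and (not (6*r + (2/3)*s != 46/3))
The weakest precondition is 3*r + 4*s > 7 and (not (6*r + (2/3)*s != 46/3)).
Check whether 4*s > 13 and (not ((2/3)*s != 82/3)) and r = -3 implies it.
Countermodel: at the initial state r = -3, s = 41, the precondition holds but the weakest precondition fails.
Answer: invalid


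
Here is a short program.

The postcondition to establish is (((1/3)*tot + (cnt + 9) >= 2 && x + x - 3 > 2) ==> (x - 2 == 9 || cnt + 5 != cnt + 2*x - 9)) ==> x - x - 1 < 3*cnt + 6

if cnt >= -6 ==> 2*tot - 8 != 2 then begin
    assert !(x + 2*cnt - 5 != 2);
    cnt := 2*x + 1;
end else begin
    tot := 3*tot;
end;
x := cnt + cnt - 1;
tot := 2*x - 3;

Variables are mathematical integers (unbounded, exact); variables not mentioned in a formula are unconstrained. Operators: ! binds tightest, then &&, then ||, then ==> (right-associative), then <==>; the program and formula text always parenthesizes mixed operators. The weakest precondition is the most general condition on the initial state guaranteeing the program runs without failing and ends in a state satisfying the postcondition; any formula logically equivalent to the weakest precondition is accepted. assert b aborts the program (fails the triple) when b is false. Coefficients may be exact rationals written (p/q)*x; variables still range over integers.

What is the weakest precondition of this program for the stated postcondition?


Working backward. After the program, the postcondition (((1/3)*tot + (cnt + 9) >= 2 && x + x - 3 > 2) ==> (x - 2 == 9 || cnt + 5 != cnt + 2*x - 9)) ==> x - x - 1 < 3*cnt + 6 must hold; in canonical form it is ((cnt + (1/3)*tot >= -7 && 2*x > 5) ==> (x == 11 || 2*x != 14)) ==> 3*cnt > -7.
Before tot := 2*x - 3: ((cnt + (2/3)*x >= -6 && 2*x > 5) ==> (x == 11 || 2*x != 14)) ==> 3*cnt > -7
Before x := cnt + cnt - 1: (((7/3)*cnt >= -16/3 && 4*cnt > 7) ==> (2*cnt == 12 || 4*cnt != 16)) ==> 3*cnt > -7
Then branch requires (!(2*cnt + x != 7)) && ((((14/3)*x >= -23/3 && 8*x > 3) ==> (4*x == 10 || 8*x != 12)) ==> 6*x > -10); else branch requires (((7/3)*cnt >= -16/3 && 4*cnt > 7) ==> (2*cnt == 12 || 4*cnt != 16)) ==> 3*cnt > -7.
Before the if: ((cnt >= -6 ==> 2*tot != 10) ==> ((!(2*cnt + x != 7)) && ((((14/3)*x >= -23/3 && 8*x > 3) ==> (4*x == 10 || 8*x != 12)) ==> 6*x > -10))) && ((!(cnt >= -6 ==> 2*tot != 10)) ==> ((((7/3)*cnt >= -16/3 && 4*cnt > 7) ==> (2*cnt == 12 || 4*cnt != 16)) ==> 3*cnt > -7))
Answer: WP = ((cnt >= -6 ==> 2*tot != 10) ==> ((!(2*cnt + x != 7)) && ((((14/3)*x >= -23/3 && 8*x > 3) ==> (4*x == 10 || 8*x != 12)) ==> 6*x > -10))) && ((!(cnt >= -6 ==> 2*tot != 10)) ==> ((((7/3)*cnt >= -16/3 && 4*cnt > 7) ==> (2*cnt == 12 || 4*cnt != 16)) ==> 3*cnt > -7))


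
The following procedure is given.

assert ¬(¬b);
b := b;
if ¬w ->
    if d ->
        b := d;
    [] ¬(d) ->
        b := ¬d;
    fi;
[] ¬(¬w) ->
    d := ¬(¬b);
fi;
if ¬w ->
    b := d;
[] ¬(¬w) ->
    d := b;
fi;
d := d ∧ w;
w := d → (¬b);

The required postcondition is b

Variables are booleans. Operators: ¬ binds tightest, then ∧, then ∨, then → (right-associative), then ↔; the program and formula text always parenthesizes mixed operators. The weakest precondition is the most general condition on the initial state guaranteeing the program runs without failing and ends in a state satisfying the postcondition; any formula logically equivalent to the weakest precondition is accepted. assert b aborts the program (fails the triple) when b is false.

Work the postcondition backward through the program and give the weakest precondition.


Working backward. After the program, b must hold.
Before w := d → (¬b): b
Before d := d ∧ w: b
Then branch requires d; else branch requires b.
Before the if: ((¬w) → d) ∧ (w → b)
Then branch requires (d → (((¬w) → d) ∧ (w → d))) ∧ ((¬d) → (((¬w) → d) ∧ (w → (¬d)))); else branch requires ((¬w) → b) ∧ (w → b).
Before the if: ((¬w) → ((d → (((¬w) → d) ∧ (w → d))) ∧ ((¬d) → (((¬w) → d) ∧ (w → (¬d)))))) ∧ (w → (((¬w) → b) ∧ (w → b)))
Before b := b: ((¬w) → ((d → (((¬w) → d) ∧ (w → d))) ∧ ((¬d) → (((¬w) → d) ∧ (w → (¬d)))))) ∧ (w → (((¬w) → b) ∧ (w → b)))
Before assert ¬(¬b): b ∧ ((¬w) → ((d → (((¬w) → d) ∧ (w → d))) ∧ ((¬d) → (((¬w) → d) ∧ (w → (¬d)))))) ∧ (w → (((¬w) → b) ∧ (w → b)))
Answer: WP = b ∧ ((¬w) → ((d → (((¬w) → d) ∧ (w → d))) ∧ ((¬d) → (((¬w) → d) ∧ (w → (¬d)))))) ∧ (w → (((¬w) → b) ∧ (w → b)))


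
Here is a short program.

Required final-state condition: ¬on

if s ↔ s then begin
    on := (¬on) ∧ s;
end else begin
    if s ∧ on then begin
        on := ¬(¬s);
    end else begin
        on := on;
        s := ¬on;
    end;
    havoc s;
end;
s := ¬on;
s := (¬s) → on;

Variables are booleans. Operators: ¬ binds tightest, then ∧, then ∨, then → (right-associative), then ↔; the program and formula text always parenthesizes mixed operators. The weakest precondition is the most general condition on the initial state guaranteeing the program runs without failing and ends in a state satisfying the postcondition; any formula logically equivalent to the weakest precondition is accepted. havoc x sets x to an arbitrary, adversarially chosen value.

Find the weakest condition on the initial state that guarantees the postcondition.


Working backward. After the program, ¬on must hold.
Before s := (¬s) → on: ¬on
Before s := ¬on: ¬on
Then branch requires ¬((¬on) ∧ s); else branch requires ((s ∧ on) → (¬s)) ∧ ((¬(s ∧ on)) → (¬on)).
Before the if: ¬((¬on) ∧ s)
Answer: WP = ¬((¬on) ∧ s)


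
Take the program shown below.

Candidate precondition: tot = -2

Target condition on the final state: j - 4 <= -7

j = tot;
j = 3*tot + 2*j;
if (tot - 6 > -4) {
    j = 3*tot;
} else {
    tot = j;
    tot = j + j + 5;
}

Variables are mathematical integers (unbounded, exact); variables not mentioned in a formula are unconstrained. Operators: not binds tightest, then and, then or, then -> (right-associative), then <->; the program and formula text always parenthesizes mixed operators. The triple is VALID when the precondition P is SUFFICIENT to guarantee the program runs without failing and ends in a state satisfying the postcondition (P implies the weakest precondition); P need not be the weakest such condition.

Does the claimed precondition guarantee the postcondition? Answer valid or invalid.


Working backward. After the program, the postcondition j - 4 <= -7 must hold; in canonical form it is j <= -3.
Then branch requires 3*tot <= -3; else branch requires j <= -3.
Before the if: (tot > 2 -> 3*tot <= -3) and ((not (tot > 2)) -> j <= -3)
Before j := 3*tot + 2*j: (tot > 2 -> 3*tot <= -3) and ((not (tot > 2)) -> 2*j + 3*tot <= -3)
Before j := tot: (tot > 2 -> 3*tot <= -3) and ((not (tot > 2)) -> 5*tot <= -3)
The weakest precondition is (tot > 2 -> 3*tot <= -3) and ((not (tot > 2)) -> 5*tot <= -3).
Check whether tot = -2 implies it.
Every state satisfying the precondition satisfies the weakest precondition: the implication holds.
Answer: valid


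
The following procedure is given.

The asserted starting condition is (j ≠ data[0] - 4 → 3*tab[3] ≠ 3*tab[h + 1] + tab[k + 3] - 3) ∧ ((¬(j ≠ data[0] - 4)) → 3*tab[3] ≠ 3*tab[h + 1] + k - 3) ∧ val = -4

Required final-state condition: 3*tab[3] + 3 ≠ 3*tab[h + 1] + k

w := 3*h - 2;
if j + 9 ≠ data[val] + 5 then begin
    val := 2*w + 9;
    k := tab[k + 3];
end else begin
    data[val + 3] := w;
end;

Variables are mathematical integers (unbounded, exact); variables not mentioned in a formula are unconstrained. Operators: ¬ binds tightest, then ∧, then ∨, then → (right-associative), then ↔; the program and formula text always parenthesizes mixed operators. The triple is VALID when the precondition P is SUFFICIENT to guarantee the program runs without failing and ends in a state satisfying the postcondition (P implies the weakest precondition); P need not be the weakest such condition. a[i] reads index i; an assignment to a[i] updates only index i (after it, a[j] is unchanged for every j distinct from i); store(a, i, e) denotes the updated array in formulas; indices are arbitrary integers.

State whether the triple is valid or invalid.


Working backward. After the program, the postcondition 3*tab[3] + 3 ≠ 3*tab[h + 1] + k must hold; in canonical form it is 3*tab[3] ≠ 3*tab[h + 1] + k - 3.
Then branch requires 3*tab[3] ≠ 3*tab[h + 1] + tab[k + 3] - 3; else branch requires 3*tab[3] ≠ 3*tab[h + 1] + k - 3.
Before the if: (j ≠ data[val] - 4 → 3*tab[3] ≠ 3*tab[h + 1] + tab[k + 3] - 3) ∧ ((¬(j ≠ data[val] - 4)) → 3*tab[3] ≠ 3*tab[h + 1] + k - 3)
Before w := 3*h - 2: (j ≠ data[val] - 4 → 3*tab[3] ≠ 3*tab[h + 1] + tab[k + 3] - 3) ∧ ((¬(j ≠ data[val] - 4)) → 3*tab[3] ≠ 3*tab[h + 1] + k - 3)
The weakest precondition is (j ≠ data[val] - 4 → 3*tab[3] ≠ 3*tab[h + 1] + tab[k + 3] - 3) ∧ ((¬(j ≠ data[val] - 4)) → 3*tab[3] ≠ 3*tab[h + 1] + k - 3).
Check whether (j ≠ data[0] - 4 → 3*tab[3] ≠ 3*tab[h + 1] + tab[k + 3] - 3) ∧ ((¬(j ≠ data[0] - 4)) → 3*tab[3] ≠ 3*tab[h + 1] + k - 3) ∧ val = -4 implies it.
Countermodel: at the initial state data = {[-4] = 5, [0] = 4, [2] = 4, [3] = 4, [57538] = 4, elsewhere 4}, h = 1, j = 0, k = 57535, tab = {[-4] = 39521, [0] = 39521, [2] = 20344, [3] = 39521, [57538] = 57534, elsewhere 39521}, val = -4, the precondition holds but the weakest precondition fails.
Answer: invalid


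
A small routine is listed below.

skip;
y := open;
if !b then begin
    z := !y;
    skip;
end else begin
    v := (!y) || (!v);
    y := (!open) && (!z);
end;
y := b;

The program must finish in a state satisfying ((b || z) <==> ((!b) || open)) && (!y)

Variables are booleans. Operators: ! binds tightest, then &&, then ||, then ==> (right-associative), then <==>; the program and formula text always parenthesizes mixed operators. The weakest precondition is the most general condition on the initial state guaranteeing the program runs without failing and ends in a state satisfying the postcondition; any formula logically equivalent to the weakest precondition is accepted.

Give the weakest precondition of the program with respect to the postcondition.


Working backward. After the program, ((b || z) <==> ((!b) || open)) && (!y) must hold.
Before y := b: ((b || z) <==> ((!b) || open)) && (!b)
Then branch requires ((b || (!y)) <==> ((!b) || open)) && (!b); else branch requires ((b || z) <==> ((!b) || open)) && (!b).
Before the if: ((!b) ==> (((b || (!y)) <==> ((!b) || open)) && (!b))) && (b ==> (((b || z) <==> ((!b) || open)) && (!b)))
Before y := open: ((!b) ==> (((b || (!open)) <==> ((!b) || open)) && (!b))) && (b ==> (((b || z) <==> ((!b) || open)) && (!b)))
Before skip: ((!b) ==> (((b || (!open)) <==> ((!b) || open)) && (!b))) && (b ==> (((b || z) <==> ((!b) || open)) && (!b)))
Answer: WP = ((!b) ==> (((b || (!open)) <==> ((!b) || open)) && (!b))) && (b ==> (((b || z) <==> ((!b) || open)) && (!b)))


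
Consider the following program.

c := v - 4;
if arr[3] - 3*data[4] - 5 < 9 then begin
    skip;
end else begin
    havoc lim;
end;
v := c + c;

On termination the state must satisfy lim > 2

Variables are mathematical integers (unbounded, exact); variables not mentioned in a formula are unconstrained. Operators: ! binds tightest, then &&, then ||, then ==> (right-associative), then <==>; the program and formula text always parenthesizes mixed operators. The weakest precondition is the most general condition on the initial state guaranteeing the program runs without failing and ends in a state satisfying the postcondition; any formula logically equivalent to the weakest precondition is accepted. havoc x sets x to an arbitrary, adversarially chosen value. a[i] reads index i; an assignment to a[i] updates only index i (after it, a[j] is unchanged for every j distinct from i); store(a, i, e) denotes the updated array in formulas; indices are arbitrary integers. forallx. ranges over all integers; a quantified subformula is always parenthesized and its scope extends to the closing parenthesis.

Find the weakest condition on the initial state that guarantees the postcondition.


Working backward. After the program, lim > 2 must hold.
Before v := c + c: lim > 2
Then branch requires lim > 2; else branch requires forall lim_1. lim_1 > 2.
Before the if: (arr[3] < 3*data[4] + 14 ==> lim > 2) && ((!(arr[3] < 3*data[4] + 14)) ==> (forall lim_1. lim_1 > 2))
Before c := v - 4: (arr[3] < 3*data[4] + 14 ==> lim > 2) && ((!(arr[3] < 3*data[4] + 14)) ==> (forall lim_1. lim_1 > 2))
Answer: WP = (arr[3] < 3*data[4] + 14 ==> lim > 2) && ((!(arr[3] < 3*data[4] + 14)) ==> (forall lim_1. lim_1 > 2))


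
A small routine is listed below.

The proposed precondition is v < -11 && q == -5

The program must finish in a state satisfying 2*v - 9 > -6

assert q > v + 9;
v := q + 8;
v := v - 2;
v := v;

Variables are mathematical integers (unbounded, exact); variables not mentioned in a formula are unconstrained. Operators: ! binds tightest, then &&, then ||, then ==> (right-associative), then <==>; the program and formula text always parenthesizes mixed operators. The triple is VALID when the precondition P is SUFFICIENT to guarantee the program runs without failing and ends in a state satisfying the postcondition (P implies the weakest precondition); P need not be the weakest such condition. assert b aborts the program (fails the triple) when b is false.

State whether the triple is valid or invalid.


Working backward. After the program, the postcondition 2*v - 9 > -6 must hold; in canonical form it is 2*v > 3.
Before v := v: 2*v > 3
Before v := v - 2: 2*v > 7
Before v := q + 8: 2*q > -9
Before assert q > v + 9: q > v + 9 && 2*q > -9
The weakest precondition is q > v + 9 && 2*q > -9.
Check whether v < -11 && q == -5 implies it.
Countermodel: at the initial state q = -5, v = -12, the precondition holds but the weakest precondition fails.
Answer: invalid


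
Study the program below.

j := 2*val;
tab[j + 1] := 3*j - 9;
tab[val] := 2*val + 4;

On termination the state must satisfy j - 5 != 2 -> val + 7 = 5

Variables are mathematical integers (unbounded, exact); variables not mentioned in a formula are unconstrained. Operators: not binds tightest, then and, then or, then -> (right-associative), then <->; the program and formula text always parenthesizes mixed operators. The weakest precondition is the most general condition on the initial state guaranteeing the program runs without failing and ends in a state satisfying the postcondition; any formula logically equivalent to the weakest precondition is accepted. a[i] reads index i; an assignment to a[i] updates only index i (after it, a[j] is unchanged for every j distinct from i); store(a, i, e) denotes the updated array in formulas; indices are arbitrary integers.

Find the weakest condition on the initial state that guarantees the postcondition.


Working backward. After the program, the postcondition j - 5 != 2 -> val + 7 = 5 must hold; in canonical form it is j != 7 -> val = -2.
Before tab[val] := 2*val + 4: j != 7 -> val = -2
Before tab[j + 1] := 3*j - 9: j != 7 -> val = -2
Before j := 2*val: 2*val != 7 -> val = -2
Answer: WP = 2*val != 7 -> val = -2
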